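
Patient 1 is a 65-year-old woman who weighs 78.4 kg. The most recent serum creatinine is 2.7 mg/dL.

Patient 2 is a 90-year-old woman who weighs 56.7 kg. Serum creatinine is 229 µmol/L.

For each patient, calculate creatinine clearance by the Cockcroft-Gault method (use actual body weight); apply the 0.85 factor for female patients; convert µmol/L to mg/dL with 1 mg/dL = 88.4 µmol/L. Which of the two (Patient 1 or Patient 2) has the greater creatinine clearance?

Patient 1

Patient 1: CrCl = (140 − 65) × 78.4 / (72 × 2.7) × 0.85 = 5880.0 / 194.40 × 0.85 ≈ 25.7 mL/min
Patient 2: SCr = 229 / 88.4 = 2.59 mg/dL
Patient 2: CrCl = (140 − 90) × 56.7 / (72 × 2.59) × 0.85 = 2835.0 / 186.48 × 0.85 ≈ 12.9 mL/min
25.7 vs 12.9 mL/min → Patient 1 is higher.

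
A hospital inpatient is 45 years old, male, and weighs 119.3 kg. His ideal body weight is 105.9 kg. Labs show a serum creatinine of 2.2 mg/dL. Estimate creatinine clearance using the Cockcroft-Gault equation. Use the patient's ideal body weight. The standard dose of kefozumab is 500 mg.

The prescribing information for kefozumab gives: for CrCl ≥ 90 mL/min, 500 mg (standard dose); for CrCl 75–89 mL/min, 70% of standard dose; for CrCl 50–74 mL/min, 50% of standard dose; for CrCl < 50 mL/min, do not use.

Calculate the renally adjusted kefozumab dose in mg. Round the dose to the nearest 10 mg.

CrCl = (140 − 45) × 105.9 / (72 × 2.2) = 10060.5 / 158.40 ≈ 63.5 mL/min
CrCl ≈ 64 mL/min → bracket 50–74 mL/min.
50% of 500 mg = 250 mg

250 mg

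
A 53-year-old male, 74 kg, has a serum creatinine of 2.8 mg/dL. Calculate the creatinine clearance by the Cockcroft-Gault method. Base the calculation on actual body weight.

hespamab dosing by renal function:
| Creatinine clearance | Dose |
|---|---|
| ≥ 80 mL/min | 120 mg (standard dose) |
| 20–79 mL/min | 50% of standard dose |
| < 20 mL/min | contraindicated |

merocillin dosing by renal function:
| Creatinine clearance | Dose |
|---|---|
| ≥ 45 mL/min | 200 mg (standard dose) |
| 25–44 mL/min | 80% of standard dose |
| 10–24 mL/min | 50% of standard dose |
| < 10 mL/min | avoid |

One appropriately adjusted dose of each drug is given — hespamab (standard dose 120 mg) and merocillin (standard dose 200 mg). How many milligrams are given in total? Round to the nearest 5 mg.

CrCl = (140 − 53) × 74 / (72 × 2.8) = 6438.0 / 201.60 ≈ 31.9 mL/min
CrCl ≈ 32 mL/min.
hespamab: 20–79 mL/min → 50% of 120 mg = 60 mg.
merocillin: 25–44 mL/min → 80% of 200 mg = 160 mg.
Total = 60 + 160 = 220 mg.

220 mg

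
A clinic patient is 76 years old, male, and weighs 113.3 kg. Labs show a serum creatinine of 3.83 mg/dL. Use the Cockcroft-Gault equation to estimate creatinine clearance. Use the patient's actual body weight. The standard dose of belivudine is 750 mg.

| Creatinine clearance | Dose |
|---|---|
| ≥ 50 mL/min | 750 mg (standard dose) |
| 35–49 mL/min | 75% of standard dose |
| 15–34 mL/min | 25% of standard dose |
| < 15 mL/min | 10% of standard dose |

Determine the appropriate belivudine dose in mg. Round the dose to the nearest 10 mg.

190 mg

CrCl = (140 − 76) × 113.3 / (72 × 3.83) = 7251.2 / 275.76 ≈ 26.3 mL/min
CrCl ≈ 26 mL/min → bracket 15–34 mL/min.
25% of 750 mg = 187.5 mg → 190 mg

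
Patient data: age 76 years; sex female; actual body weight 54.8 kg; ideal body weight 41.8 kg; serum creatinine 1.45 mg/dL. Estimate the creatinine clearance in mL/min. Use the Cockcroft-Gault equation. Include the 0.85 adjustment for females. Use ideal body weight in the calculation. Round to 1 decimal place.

CrCl = (140 − 76) × 41.8 / (72 × 1.45) × 0.85 = 2675.2 / 104.40 × 0.85 ≈ 21.8 mL/min

21.8 mL/min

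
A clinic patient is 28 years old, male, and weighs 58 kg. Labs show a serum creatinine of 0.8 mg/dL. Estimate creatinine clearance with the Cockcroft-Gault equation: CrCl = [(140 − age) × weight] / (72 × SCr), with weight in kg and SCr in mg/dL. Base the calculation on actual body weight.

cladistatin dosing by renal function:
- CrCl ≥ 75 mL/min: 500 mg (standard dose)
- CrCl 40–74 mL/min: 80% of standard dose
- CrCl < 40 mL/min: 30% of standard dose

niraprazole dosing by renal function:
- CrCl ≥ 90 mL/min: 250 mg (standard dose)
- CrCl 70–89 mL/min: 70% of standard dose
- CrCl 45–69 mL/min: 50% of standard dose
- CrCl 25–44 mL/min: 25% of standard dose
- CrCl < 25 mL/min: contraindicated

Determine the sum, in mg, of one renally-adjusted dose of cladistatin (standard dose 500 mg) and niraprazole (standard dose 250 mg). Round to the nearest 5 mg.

750 mg

CrCl = (140 − 28) × 58 / (72 × 0.8) = 6496.0 / 57.60 ≈ 112.8 mL/min
CrCl ≈ 113 mL/min.
cladistatin: ≥ 75 mL/min → 100% of 500 mg = 500 mg.
niraprazole: ≥ 90 mL/min → 100% of 250 mg = 250 mg.
Total = 500 + 250 = 750 mg.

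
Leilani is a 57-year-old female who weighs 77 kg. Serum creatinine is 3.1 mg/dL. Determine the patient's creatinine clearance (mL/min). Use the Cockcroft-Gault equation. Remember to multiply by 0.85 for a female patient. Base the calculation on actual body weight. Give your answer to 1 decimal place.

CrCl = (140 − 57) × 77 / (72 × 3.1) × 0.85 = 6391.0 / 223.20 × 0.85 ≈ 24.3 mL/min

24.3 mL/min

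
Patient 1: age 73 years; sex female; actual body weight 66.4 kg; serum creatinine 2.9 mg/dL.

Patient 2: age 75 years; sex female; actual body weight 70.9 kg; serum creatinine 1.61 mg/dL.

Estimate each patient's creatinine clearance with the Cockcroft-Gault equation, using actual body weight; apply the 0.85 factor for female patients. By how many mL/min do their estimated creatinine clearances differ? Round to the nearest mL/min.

Patient 1: CrCl = (140 − 73) × 66.4 / (72 × 2.9) × 0.85 = 4448.8 / 208.80 × 0.85 ≈ 18.1 mL/min
Patient 2: CrCl = (140 − 75) × 70.9 / (72 × 1.61) × 0.85 = 4608.5 / 115.92 × 0.85 ≈ 33.8 mL/min
|18.1 − 33.8| = 15.7 mL/min

16 mL/min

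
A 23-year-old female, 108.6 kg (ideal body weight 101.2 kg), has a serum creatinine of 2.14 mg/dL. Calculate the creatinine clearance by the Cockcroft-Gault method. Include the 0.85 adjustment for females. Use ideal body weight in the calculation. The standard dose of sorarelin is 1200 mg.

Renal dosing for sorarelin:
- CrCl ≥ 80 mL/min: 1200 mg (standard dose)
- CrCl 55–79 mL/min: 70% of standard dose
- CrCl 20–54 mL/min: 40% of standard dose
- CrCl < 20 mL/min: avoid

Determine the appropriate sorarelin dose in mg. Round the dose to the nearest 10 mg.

CrCl = (140 − 23) × 101.2 / (72 × 2.14) × 0.85 = 11840.4 / 154.08 × 0.85 ≈ 65.3 mL/min
CrCl ≈ 65 mL/min → bracket 55–79 mL/min.
70% of 1200 mg = 840 mg

840 mg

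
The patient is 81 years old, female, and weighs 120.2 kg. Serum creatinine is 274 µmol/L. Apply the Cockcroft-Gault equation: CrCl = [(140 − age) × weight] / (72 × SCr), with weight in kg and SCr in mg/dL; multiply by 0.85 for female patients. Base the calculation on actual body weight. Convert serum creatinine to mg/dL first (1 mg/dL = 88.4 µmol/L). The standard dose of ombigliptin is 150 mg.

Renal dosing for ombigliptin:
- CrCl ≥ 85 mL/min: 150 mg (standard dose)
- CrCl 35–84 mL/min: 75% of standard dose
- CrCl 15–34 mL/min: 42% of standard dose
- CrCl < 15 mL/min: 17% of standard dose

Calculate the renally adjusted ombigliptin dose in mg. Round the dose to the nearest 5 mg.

65 mg

SCr = 274 / 88.4 = 3.1 mg/dL
CrCl = (140 − 81) × 120.2 / (72 × 3.1) × 0.85 = 7091.8 / 223.20 × 0.85 ≈ 27.0 mL/min
CrCl ≈ 27 mL/min → bracket 15–34 mL/min.
42% of 150 mg = 63 mg → 65 mg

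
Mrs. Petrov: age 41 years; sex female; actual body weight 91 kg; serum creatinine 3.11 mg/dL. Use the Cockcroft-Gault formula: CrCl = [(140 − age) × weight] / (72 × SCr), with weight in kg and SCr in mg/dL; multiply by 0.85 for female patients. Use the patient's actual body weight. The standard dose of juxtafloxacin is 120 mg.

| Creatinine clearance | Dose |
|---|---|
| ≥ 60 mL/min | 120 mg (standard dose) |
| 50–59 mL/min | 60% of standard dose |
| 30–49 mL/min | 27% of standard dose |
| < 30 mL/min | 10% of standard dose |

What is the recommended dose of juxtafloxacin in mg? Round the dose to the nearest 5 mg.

CrCl = (140 − 41) × 91 / (72 × 3.11) × 0.85 = 9009.0 / 223.92 × 0.85 ≈ 34.2 mL/min
CrCl ≈ 34 mL/min → bracket 30–49 mL/min.
27% of 120 mg = 32.4 mg → 30 mg

30 mg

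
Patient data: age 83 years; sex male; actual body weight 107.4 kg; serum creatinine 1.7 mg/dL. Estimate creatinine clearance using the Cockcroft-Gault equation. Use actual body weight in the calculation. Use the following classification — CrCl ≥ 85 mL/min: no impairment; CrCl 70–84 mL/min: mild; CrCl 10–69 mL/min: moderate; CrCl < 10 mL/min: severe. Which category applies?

moderate

CrCl = (140 − 83) × 107.4 / (72 × 1.7) = 6121.8 / 122.40 ≈ 50.0 mL/min
50 mL/min falls in the 'moderate' range.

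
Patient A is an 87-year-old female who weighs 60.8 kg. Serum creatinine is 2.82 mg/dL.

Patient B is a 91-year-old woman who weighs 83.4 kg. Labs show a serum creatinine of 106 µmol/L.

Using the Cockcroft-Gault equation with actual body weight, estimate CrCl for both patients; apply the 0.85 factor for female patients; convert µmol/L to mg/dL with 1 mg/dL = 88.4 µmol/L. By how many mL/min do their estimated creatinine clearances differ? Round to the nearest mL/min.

Patient A: CrCl = (140 − 87) × 60.8 / (72 × 2.82) × 0.85 = 3222.4 / 203.04 × 0.85 ≈ 13.5 mL/min
Patient B: SCr = 106 / 88.4 = 1.199 mg/dL
Patient B: CrCl = (140 − 91) × 83.4 / (72 × 1.199) × 0.85 = 4086.6 / 86.33 × 0.85 ≈ 40.2 mL/min
|13.5 − 40.2| = 26.7 mL/min

27 mL/min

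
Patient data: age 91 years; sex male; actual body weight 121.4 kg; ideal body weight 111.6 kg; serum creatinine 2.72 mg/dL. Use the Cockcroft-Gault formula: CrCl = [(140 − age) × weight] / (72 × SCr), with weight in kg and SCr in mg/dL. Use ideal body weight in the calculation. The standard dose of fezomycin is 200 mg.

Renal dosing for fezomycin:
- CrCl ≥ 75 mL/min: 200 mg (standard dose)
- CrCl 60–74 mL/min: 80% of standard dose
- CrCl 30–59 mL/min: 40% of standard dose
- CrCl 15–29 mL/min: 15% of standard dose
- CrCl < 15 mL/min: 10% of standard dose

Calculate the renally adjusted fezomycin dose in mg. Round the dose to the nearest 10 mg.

CrCl = (140 − 91) × 111.6 / (72 × 2.72) = 5468.4 / 195.84 ≈ 27.9 mL/min
CrCl ≈ 28 mL/min → bracket 15–29 mL/min.
15% of 200 mg = 30 mg

30 mg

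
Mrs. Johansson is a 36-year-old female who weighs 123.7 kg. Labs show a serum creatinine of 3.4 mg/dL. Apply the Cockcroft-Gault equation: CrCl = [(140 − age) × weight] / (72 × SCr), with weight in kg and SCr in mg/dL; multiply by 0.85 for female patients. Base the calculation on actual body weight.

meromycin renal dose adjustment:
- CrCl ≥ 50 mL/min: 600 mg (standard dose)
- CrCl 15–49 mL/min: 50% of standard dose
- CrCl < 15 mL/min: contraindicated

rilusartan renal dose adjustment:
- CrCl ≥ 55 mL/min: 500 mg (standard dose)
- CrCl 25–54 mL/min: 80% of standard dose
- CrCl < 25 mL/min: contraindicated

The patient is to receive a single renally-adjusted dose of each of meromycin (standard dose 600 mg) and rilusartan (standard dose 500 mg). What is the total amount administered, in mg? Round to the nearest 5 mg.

700 mg

CrCl = (140 − 36) × 123.7 / (72 × 3.4) × 0.85 = 12864.8 / 244.80 × 0.85 ≈ 44.7 mL/min
CrCl ≈ 45 mL/min.
meromycin: 15–49 mL/min → 50% of 600 mg = 300 mg.
rilusartan: 25–54 mL/min → 80% of 500 mg = 400 mg.
Total = 300 + 400 = 700 mg.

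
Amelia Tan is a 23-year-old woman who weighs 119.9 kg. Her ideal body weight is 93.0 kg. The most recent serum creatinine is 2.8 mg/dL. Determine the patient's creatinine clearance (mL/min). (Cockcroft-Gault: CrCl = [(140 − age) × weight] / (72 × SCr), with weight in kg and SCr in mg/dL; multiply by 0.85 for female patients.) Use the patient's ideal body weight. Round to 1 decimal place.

45.9 mL/min

CrCl = (140 − 23) × 93 / (72 × 2.8) × 0.85 = 10881.0 / 201.60 × 0.85 ≈ 45.9 mL/min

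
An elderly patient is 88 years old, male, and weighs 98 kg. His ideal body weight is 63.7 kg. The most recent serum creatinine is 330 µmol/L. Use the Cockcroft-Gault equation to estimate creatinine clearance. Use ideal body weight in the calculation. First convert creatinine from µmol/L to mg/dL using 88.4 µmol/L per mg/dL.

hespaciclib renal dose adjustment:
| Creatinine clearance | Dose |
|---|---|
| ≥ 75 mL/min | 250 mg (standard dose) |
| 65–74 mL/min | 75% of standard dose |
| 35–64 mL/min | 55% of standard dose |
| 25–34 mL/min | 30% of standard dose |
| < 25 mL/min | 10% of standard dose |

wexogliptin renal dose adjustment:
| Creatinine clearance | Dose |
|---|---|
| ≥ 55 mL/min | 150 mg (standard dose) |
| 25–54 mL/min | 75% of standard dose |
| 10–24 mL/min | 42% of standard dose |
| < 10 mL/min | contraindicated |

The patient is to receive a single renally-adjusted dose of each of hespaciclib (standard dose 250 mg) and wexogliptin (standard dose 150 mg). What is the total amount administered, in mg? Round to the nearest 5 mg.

90 mg

SCr = 330 / 88.4 = 3.733 mg/dL
CrCl = (140 − 88) × 63.7 / (72 × 3.733) = 3312.4 / 268.78 ≈ 12.3 mL/min
CrCl ≈ 12 mL/min.
hespaciclib: < 25 mL/min → 10% of 250 mg = 25 mg.
wexogliptin: 10–24 mL/min → 42% of 150 mg = 63 mg.
Total = 25 + 63 = 88 mg.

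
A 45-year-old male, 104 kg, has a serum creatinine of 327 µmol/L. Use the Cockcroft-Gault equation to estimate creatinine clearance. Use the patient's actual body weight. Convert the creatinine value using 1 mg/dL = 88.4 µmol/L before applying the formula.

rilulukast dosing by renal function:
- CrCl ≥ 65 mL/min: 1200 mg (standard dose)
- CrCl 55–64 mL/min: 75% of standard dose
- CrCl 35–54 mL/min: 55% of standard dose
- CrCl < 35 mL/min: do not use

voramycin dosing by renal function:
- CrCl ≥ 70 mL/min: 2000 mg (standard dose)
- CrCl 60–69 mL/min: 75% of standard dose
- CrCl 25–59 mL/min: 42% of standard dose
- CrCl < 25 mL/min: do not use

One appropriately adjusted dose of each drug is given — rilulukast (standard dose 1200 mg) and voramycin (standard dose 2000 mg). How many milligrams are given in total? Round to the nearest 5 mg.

SCr = 327 / 88.4 = 3.699 mg/dL
CrCl = (140 − 45) × 104 / (72 × 3.699) = 9880.0 / 266.33 ≈ 37.1 mL/min
CrCl ≈ 37 mL/min.
rilulukast: 35–54 mL/min → 55% of 1200 mg = 660 mg.
voramycin: 25–59 mL/min → 42% of 2000 mg = 840 mg.
Total = 660 + 840 = 1500 mg.

1500 mg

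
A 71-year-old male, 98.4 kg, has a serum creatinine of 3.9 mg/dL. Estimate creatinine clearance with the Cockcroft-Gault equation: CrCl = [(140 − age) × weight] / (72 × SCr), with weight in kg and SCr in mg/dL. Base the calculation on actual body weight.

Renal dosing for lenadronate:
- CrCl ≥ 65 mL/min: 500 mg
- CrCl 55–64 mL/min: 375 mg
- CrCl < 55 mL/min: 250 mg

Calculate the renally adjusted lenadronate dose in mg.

CrCl = (140 − 71) × 98.4 / (72 × 3.9) = 6789.6 / 280.80 ≈ 24.2 mL/min
CrCl ≈ 24 mL/min → bracket < 55 mL/min.
Dose for this bracket: 250 mg.

250 mg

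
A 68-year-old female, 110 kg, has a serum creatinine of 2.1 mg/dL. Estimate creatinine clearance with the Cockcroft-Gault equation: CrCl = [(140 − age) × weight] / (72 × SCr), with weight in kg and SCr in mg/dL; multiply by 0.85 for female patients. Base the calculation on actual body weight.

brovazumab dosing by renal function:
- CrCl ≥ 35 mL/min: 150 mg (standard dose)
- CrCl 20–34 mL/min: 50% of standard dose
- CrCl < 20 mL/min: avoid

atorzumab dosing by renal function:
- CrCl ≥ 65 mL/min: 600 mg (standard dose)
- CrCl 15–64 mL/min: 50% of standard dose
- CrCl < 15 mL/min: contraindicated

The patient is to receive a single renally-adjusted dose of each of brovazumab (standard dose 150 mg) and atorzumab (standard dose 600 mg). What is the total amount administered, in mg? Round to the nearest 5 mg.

CrCl = (140 − 68) × 110 / (72 × 2.1) × 0.85 = 7920.0 / 151.20 × 0.85 ≈ 44.5 mL/min
CrCl ≈ 45 mL/min.
brovazumab: ≥ 35 mL/min → 100% of 150 mg = 150 mg.
atorzumab: 15–64 mL/min → 50% of 600 mg = 300 mg.
Total = 150 + 300 = 450 mg.

450 mg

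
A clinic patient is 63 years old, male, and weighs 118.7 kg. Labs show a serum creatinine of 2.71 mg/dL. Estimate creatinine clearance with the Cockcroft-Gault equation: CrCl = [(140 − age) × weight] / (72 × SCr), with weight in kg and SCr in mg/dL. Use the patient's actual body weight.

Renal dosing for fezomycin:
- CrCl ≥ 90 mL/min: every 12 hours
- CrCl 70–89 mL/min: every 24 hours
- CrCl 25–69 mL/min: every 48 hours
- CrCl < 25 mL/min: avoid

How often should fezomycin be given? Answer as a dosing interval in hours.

CrCl = (140 − 63) × 118.7 / (72 × 2.71) = 9139.9 / 195.12 ≈ 46.8 mL/min
CrCl ≈ 47 mL/min → bracket 25–69 mL/min → every 48 hours.

every 48 hours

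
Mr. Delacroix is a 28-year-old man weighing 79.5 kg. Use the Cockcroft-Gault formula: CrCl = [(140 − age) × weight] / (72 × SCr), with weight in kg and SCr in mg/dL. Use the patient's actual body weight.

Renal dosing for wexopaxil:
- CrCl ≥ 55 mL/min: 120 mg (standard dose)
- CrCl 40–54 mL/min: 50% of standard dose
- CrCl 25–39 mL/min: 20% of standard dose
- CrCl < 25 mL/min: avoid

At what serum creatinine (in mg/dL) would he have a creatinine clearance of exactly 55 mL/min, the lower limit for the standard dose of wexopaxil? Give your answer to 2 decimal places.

2.25 mg/dL

Standard dose requires CrCl ≥ 55 mL/min.
Set (140 − 28) × 79.5 / (72 × SCr) = 55
SCr = (140 − 28) × 79.5 / (72 × 55) = 2.248 mg/dL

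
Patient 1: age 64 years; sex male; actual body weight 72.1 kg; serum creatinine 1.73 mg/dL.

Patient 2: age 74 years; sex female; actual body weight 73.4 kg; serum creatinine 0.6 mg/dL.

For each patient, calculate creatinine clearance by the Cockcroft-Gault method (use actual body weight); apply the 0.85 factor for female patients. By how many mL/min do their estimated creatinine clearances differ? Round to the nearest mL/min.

51 mL/min

Patient 1: CrCl = (140 − 64) × 72.1 / (72 × 1.73) = 5479.6 / 124.56 ≈ 44.0 mL/min
Patient 2: CrCl = (140 − 74) × 73.4 / (72 × 0.6) × 0.85 = 4844.4 / 43.20 × 0.85 ≈ 95.3 mL/min
|44.0 − 95.3| = 51.3 mL/min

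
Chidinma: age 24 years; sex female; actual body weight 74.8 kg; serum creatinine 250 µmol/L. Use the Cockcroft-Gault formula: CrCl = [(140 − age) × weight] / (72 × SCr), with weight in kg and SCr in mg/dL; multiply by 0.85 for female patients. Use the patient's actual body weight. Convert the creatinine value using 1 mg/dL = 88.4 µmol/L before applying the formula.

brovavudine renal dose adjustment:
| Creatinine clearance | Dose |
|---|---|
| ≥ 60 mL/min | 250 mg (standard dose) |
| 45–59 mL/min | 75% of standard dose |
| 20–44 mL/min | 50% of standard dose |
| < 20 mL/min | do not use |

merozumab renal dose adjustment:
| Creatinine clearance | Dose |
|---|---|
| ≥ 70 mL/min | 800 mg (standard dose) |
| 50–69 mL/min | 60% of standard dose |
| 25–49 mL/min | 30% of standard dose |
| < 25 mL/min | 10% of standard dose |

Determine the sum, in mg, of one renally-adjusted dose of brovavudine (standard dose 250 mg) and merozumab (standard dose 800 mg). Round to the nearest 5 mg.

365 mg

SCr = 250 / 88.4 = 2.828 mg/dL
CrCl = (140 − 24) × 74.8 / (72 × 2.828) × 0.85 = 8676.8 / 203.62 × 0.85 ≈ 36.2 mL/min
CrCl ≈ 36 mL/min.
brovavudine: 20–44 mL/min → 50% of 250 mg = 125 mg.
merozumab: 25–49 mL/min → 30% of 800 mg = 240 mg.
Total = 125 + 240 = 365 mg.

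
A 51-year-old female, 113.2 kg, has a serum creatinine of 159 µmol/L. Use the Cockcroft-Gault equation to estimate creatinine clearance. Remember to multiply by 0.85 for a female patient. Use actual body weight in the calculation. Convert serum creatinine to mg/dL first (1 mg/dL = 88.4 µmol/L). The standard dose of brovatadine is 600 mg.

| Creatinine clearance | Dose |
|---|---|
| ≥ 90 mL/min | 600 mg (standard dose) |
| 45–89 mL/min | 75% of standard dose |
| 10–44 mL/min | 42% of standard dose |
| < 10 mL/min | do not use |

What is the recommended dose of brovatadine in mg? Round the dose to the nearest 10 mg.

450 mg

SCr = 159 / 88.4 = 1.799 mg/dL
CrCl = (140 − 51) × 113.2 / (72 × 1.799) × 0.85 = 10074.8 / 129.53 × 0.85 ≈ 66.1 mL/min
CrCl ≈ 66 mL/min → bracket 45–89 mL/min.
75% of 600 mg = 450 mg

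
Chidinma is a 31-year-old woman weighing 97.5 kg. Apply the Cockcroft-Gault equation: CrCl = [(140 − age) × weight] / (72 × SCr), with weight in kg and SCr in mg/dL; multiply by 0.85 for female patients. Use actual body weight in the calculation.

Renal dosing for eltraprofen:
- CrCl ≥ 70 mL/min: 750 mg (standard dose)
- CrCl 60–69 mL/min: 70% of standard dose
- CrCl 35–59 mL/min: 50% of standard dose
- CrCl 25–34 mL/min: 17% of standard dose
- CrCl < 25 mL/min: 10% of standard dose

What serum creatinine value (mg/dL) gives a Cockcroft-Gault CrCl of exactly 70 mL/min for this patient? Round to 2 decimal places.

Standard dose requires CrCl ≥ 70 mL/min.
Set (140 − 31) × 97.5 × 0.85 / (72 × SCr) = 70
SCr = (140 − 31) × 97.5 × 0.85 / (72 × 70) = 1.792 mg/dL

1.79 mg/dL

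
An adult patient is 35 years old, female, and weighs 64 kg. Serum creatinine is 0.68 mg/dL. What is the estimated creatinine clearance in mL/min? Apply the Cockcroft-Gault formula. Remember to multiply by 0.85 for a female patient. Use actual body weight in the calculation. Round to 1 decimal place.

CrCl = (140 − 35) × 64 / (72 × 0.68) × 0.85 = 6720.0 / 48.96 × 0.85 ≈ 116.7 mL/min

116.7 mL/min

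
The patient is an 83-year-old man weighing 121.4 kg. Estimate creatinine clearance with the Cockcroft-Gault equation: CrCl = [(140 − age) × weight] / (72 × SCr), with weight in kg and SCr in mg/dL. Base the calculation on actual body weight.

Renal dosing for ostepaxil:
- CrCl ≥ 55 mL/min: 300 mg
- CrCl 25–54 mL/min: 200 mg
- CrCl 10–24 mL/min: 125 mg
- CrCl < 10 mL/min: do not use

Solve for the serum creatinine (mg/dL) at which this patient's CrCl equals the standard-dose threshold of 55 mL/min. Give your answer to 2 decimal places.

1.75 mg/dL

Standard dose requires CrCl ≥ 55 mL/min.
Set (140 − 83) × 121.4 / (72 × SCr) = 55
SCr = (140 − 83) × 121.4 / (72 × 55) = 1.747 mg/dL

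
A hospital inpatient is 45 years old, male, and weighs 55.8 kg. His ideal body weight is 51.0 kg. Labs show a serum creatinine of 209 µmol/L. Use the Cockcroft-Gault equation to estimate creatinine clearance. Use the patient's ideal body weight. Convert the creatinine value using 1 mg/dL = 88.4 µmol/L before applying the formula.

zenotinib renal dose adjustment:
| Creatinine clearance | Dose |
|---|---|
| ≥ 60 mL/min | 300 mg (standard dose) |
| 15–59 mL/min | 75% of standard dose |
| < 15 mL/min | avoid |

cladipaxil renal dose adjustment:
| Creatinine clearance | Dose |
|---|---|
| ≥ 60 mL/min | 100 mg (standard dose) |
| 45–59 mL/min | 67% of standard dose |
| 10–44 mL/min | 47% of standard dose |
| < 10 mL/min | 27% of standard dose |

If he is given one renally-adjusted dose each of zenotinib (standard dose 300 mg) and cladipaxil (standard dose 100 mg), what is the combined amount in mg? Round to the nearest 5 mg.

SCr = 209 / 88.4 = 2.364 mg/dL
CrCl = (140 − 45) × 51 / (72 × 2.364) = 4845.0 / 170.21 ≈ 28.5 mL/min
CrCl ≈ 28 mL/min.
zenotinib: 15–59 mL/min → 75% of 300 mg = 225 mg.
cladipaxil: 10–44 mL/min → 47% of 100 mg = 47 mg.
Total = 225 + 47 = 272 mg.

270 mg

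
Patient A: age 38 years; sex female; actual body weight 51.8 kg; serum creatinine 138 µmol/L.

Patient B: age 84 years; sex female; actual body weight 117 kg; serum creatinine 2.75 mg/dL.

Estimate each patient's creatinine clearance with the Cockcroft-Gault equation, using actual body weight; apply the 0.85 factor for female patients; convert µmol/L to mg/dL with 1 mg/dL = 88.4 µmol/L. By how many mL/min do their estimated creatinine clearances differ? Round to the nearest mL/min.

12 mL/min

Patient A: SCr = 138 / 88.4 = 1.561 mg/dL
Patient A: CrCl = (140 − 38) × 51.8 / (72 × 1.561) × 0.85 = 5283.6 / 112.39 × 0.85 ≈ 40.0 mL/min
Patient B: CrCl = (140 − 84) × 117 / (72 × 2.75) × 0.85 = 6552.0 / 198.00 × 0.85 ≈ 28.1 mL/min
|40.0 − 28.1| = 11.9 mL/min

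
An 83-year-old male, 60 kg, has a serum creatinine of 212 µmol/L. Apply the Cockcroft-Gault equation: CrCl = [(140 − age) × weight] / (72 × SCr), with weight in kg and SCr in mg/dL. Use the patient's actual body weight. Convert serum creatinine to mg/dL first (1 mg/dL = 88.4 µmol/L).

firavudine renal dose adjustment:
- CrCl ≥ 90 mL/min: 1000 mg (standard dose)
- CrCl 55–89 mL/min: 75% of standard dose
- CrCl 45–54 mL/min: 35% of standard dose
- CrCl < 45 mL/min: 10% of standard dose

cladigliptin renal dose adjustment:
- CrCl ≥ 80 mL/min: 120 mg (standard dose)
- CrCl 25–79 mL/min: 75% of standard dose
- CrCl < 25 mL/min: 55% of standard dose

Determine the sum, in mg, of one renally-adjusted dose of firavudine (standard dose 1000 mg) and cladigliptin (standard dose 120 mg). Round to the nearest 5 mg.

SCr = 212 / 88.4 = 2.398 mg/dL
CrCl = (140 − 83) × 60 / (72 × 2.398) = 3420.0 / 172.66 ≈ 19.8 mL/min
CrCl ≈ 20 mL/min.
firavudine: < 45 mL/min → 10% of 1000 mg = 100 mg.
cladigliptin: < 25 mL/min → 55% of 120 mg = 66 mg.
Total = 100 + 66 = 166 mg.

165 mg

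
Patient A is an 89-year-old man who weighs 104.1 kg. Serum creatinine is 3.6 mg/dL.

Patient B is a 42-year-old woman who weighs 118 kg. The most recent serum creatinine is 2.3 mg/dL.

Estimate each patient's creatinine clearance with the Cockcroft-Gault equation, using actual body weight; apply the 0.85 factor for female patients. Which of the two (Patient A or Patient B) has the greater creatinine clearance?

Patient A: CrCl = (140 − 89) × 104.1 / (72 × 3.6) = 5309.1 / 259.20 ≈ 20.5 mL/min
Patient B: CrCl = (140 − 42) × 118 / (72 × 2.3) × 0.85 = 11564.0 / 165.60 × 0.85 ≈ 59.4 mL/min
20.5 vs 59.4 mL/min → Patient B is higher.

Patient B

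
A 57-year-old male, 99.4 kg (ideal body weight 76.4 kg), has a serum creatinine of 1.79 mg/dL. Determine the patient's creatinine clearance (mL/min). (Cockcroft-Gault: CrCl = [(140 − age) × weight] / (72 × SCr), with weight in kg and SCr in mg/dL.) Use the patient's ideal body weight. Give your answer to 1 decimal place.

CrCl = (140 − 57) × 76.4 / (72 × 1.79) = 6341.2 / 128.88 ≈ 49.2 mL/min

49.2 mL/min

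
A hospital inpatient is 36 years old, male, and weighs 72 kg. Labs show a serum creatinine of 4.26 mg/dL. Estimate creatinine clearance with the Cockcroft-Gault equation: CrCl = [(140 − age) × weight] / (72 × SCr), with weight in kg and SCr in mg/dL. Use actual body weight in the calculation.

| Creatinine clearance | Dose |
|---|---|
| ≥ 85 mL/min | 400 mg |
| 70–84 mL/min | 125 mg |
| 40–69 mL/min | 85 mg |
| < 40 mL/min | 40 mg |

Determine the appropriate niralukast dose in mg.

CrCl = (140 − 36) × 72 / (72 × 4.26) = 7488.0 / 306.72 ≈ 24.4 mL/min
CrCl ≈ 24 mL/min → bracket < 40 mL/min.
Dose for this bracket: 40 mg.

40 mg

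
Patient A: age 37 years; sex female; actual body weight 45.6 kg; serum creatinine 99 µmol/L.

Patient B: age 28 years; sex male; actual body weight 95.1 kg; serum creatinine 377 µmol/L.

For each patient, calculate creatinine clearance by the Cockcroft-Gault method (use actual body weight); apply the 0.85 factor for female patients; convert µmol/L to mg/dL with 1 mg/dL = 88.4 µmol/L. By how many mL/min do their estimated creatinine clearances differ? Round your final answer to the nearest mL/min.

15 mL/min

Patient A: SCr = 99 / 88.4 = 1.12 mg/dL
Patient A: CrCl = (140 − 37) × 45.6 / (72 × 1.12) × 0.85 = 4696.8 / 80.64 × 0.85 ≈ 49.5 mL/min
Patient B: SCr = 377 / 88.4 = 4.265 mg/dL
Patient B: CrCl = (140 − 28) × 95.1 / (72 × 4.265) = 10651.2 / 307.08 ≈ 34.7 mL/min
|49.5 − 34.7| = 14.8 mL/min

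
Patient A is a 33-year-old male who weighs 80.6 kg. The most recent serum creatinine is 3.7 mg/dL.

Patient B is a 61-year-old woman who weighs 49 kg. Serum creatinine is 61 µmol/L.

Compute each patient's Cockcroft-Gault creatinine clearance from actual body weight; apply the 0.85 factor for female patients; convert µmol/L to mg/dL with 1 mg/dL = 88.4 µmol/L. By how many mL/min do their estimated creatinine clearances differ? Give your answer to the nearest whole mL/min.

Patient A: CrCl = (140 − 33) × 80.6 / (72 × 3.7) = 8624.2 / 266.40 ≈ 32.4 mL/min
Patient B: SCr = 61 / 88.4 = 0.69 mg/dL
Patient B: CrCl = (140 − 61) × 49 / (72 × 0.69) × 0.85 = 3871.0 / 49.68 × 0.85 ≈ 66.2 mL/min
|32.4 − 66.2| = 33.8 mL/min

34 mL/min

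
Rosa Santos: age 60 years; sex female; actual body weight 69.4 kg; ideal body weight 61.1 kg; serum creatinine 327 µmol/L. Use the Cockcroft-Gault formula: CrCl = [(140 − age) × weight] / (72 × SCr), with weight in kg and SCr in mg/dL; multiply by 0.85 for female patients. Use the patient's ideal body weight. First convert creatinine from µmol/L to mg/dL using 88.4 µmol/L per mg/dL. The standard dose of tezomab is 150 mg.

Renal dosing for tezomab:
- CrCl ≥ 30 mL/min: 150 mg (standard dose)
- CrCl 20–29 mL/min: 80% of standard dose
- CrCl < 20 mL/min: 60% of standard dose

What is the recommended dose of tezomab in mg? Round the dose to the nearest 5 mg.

90 mg

SCr = 327 / 88.4 = 3.699 mg/dL
CrCl = (140 − 60) × 61.1 / (72 × 3.699) × 0.85 = 4888.0 / 266.33 × 0.85 ≈ 15.6 mL/min
CrCl ≈ 16 mL/min → bracket < 20 mL/min.
60% of 150 mg = 90 mg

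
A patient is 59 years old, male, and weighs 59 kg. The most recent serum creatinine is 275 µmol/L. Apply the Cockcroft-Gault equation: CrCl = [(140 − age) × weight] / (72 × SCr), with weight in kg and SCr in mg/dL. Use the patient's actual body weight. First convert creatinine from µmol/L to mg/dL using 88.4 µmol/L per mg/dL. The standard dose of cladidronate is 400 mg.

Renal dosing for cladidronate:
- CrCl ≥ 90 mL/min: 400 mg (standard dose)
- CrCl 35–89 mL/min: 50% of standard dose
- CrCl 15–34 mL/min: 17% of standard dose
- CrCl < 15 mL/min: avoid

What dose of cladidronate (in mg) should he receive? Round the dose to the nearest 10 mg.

SCr = 275 / 88.4 = 3.111 mg/dL
CrCl = (140 − 59) × 59 / (72 × 3.111) = 4779.0 / 223.99 ≈ 21.3 mL/min
CrCl ≈ 21 mL/min → bracket 15–34 mL/min.
17% of 400 mg = 68 mg → 70 mg

70 mg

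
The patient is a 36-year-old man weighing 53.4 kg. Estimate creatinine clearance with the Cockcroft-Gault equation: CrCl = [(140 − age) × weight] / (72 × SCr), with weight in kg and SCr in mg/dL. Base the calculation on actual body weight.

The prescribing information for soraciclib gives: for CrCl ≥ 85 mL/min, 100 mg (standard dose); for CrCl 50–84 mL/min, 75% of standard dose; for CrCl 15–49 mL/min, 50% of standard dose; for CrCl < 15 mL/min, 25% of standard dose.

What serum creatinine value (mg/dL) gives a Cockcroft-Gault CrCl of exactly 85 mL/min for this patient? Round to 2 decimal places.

Standard dose requires CrCl ≥ 85 mL/min.
Set (140 − 36) × 53.4 / (72 × SCr) = 85
SCr = (140 − 36) × 53.4 / (72 × 85) = 0.907 mg/dL

0.91 mg/dL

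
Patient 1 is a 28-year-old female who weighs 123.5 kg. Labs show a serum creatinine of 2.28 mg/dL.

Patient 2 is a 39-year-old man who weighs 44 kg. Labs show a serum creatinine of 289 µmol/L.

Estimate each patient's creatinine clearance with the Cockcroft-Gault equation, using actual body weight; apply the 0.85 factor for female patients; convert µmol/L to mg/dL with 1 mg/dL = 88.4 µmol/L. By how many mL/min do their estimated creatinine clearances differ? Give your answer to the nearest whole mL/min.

Patient 1: CrCl = (140 − 28) × 123.5 / (72 × 2.28) × 0.85 = 13832.0 / 164.16 × 0.85 ≈ 71.6 mL/min
Patient 2: SCr = 289 / 88.4 = 3.269 mg/dL
Patient 2: CrCl = (140 − 39) × 44 / (72 × 3.269) = 4444.0 / 235.37 ≈ 18.9 mL/min
|71.6 − 18.9| = 52.7 mL/min

53 mL/min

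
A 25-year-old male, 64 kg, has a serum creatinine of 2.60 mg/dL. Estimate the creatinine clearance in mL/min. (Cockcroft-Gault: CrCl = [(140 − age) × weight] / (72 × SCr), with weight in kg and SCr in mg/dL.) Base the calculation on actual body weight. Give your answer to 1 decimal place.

CrCl = (140 − 25) × 64 / (72 × 2.6) = 7360.0 / 187.20 ≈ 39.3 mL/min

39.3 mL/min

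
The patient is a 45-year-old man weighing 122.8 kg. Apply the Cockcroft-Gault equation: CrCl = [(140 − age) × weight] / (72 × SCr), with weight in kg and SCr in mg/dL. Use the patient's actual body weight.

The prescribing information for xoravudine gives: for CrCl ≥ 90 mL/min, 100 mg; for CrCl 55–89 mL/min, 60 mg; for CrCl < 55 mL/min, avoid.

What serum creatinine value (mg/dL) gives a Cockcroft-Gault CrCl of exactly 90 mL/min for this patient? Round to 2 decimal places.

1.80 mg/dL

Standard dose requires CrCl ≥ 90 mL/min.
Set (140 − 45) × 122.8 / (72 × SCr) = 90
SCr = (140 − 45) × 122.8 / (72 × 90) = 1.800 mg/dL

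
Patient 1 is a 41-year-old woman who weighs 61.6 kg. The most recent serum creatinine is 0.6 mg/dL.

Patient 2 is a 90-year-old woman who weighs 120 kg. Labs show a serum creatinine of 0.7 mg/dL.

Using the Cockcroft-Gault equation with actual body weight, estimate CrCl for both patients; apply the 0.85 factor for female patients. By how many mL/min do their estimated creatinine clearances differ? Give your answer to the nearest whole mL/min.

Patient 1: CrCl = (140 − 41) × 61.6 / (72 × 0.6) × 0.85 = 6098.4 / 43.20 × 0.85 ≈ 120.0 mL/min
Patient 2: CrCl = (140 − 90) × 120 / (72 × 0.7) × 0.85 = 6000.0 / 50.40 × 0.85 ≈ 101.2 mL/min
|120.0 − 101.2| = 18.8 mL/min

19 mL/min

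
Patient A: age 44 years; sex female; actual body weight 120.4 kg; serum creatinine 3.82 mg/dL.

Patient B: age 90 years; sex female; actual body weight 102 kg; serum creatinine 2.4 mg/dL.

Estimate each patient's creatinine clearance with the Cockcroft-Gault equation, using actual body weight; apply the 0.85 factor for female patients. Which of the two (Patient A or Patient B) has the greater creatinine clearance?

Patient A

Patient A: CrCl = (140 − 44) × 120.4 / (72 × 3.82) × 0.85 = 11558.4 / 275.04 × 0.85 ≈ 35.7 mL/min
Patient B: CrCl = (140 − 90) × 102 / (72 × 2.4) × 0.85 = 5100.0 / 172.80 × 0.85 ≈ 25.1 mL/min
35.7 vs 25.1 mL/min → Patient A is higher.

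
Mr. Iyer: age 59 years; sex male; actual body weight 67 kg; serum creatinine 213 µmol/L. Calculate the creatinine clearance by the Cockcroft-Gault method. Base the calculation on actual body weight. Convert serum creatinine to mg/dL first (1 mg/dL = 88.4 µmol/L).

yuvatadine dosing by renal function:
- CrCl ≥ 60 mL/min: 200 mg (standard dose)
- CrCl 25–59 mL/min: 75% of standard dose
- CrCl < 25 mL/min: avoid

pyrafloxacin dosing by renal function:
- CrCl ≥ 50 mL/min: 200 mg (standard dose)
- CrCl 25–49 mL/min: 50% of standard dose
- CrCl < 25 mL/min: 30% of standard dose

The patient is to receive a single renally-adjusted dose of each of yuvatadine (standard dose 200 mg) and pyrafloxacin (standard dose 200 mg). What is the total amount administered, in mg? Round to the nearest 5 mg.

SCr = 213 / 88.4 = 2.41 mg/dL
CrCl = (140 − 59) × 67 / (72 × 2.41) = 5427.0 / 173.52 ≈ 31.3 mL/min
CrCl ≈ 31 mL/min.
yuvatadine: 25–59 mL/min → 75% of 200 mg = 150 mg.
pyrafloxacin: 25–49 mL/min → 50% of 200 mg = 100 mg.
Total = 150 + 100 = 250 mg.

250 mg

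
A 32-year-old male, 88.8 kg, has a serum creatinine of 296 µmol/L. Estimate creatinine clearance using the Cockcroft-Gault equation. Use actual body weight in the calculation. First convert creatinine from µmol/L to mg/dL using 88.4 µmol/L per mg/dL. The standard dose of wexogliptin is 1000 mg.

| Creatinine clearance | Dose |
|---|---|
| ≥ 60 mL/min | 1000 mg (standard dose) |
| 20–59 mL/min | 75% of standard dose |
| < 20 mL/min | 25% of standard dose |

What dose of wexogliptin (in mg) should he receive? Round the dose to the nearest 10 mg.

750 mg

SCr = 296 / 88.4 = 3.348 mg/dL
CrCl = (140 − 32) × 88.8 / (72 × 3.348) = 9590.4 / 241.06 ≈ 39.8 mL/min
CrCl ≈ 40 mL/min → bracket 20–59 mL/min.
75% of 1000 mg = 750 mg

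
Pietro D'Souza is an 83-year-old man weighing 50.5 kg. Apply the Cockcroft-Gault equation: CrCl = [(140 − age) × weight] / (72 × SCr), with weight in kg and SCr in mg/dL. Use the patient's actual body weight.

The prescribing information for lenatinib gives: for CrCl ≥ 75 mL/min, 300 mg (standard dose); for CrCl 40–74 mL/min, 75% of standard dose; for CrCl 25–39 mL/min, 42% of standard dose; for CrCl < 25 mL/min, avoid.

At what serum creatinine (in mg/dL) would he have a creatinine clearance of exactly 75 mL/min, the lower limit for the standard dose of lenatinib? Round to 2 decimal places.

0.53 mg/dL

Standard dose requires CrCl ≥ 75 mL/min.
Set (140 − 83) × 50.5 / (72 × SCr) = 75
SCr = (140 − 83) × 50.5 / (72 × 75) = 0.533 mg/dL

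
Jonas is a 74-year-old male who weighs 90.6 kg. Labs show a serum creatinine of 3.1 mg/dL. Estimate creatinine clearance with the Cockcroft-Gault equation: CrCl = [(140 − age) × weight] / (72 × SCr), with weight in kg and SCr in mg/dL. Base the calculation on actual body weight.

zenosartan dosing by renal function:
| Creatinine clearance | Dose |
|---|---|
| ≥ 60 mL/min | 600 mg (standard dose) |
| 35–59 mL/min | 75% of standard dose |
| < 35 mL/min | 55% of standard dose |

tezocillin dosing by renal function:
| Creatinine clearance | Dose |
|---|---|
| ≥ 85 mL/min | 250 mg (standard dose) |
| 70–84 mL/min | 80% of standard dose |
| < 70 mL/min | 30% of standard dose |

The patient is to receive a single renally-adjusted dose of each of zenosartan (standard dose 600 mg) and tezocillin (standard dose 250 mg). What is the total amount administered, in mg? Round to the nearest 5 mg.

405 mg

CrCl = (140 − 74) × 90.6 / (72 × 3.1) = 5979.6 / 223.20 ≈ 26.8 mL/min
CrCl ≈ 27 mL/min.
zenosartan: < 35 mL/min → 55% of 600 mg = 330 mg.
tezocillin: < 70 mL/min → 30% of 250 mg = 75 mg.
Total = 330 + 75 = 405 mg.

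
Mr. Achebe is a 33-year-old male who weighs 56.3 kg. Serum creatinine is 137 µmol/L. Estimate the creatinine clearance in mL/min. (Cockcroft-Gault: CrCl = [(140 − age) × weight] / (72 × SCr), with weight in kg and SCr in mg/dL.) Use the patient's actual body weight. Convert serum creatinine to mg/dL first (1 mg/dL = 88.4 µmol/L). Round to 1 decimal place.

SCr = 137 / 88.4 = 1.55 mg/dL
CrCl = (140 − 33) × 56.3 / (72 × 1.55) = 6024.1 / 111.60 ≈ 54.0 mL/min

54.0 mL/min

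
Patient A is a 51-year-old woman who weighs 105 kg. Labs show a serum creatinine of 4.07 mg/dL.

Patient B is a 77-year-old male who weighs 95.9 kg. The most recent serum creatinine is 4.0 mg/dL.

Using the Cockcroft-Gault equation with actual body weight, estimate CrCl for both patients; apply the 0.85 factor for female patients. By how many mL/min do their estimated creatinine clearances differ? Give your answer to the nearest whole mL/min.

6 mL/min

Patient A: CrCl = (140 − 51) × 105 / (72 × 4.07) × 0.85 = 9345.0 / 293.04 × 0.85 ≈ 27.1 mL/min
Patient B: CrCl = (140 − 77) × 95.9 / (72 × 4) = 6041.7 / 288.00 ≈ 21.0 mL/min
|27.1 − 21.0| = 6.1 mL/min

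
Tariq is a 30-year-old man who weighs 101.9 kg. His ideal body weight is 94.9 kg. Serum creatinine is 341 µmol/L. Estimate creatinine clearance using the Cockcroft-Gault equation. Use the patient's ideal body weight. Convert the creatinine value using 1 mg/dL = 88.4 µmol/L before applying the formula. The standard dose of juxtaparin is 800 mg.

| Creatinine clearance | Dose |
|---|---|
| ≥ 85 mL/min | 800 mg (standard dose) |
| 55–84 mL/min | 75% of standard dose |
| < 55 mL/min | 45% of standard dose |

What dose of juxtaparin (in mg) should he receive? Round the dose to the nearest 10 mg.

SCr = 341 / 88.4 = 3.857 mg/dL
CrCl = (140 − 30) × 94.9 / (72 × 3.857) = 10439.0 / 277.70 ≈ 37.6 mL/min
CrCl ≈ 38 mL/min → bracket < 55 mL/min.
45% of 800 mg = 360 mg

360 mg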